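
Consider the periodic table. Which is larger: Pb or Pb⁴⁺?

Forming Pb⁴⁺ removes 4 electrons from Pb. Fewer electrons for the same nuclear charge means less shielding and a higher Z_eff on the remaining electrons.
A cation is smaller than its parent atom: Pb⁴⁺ < Pb.

Pb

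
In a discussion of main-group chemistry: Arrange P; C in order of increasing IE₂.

P < C

The second ionization energy removes an electron from the +1 ion. For each element: P⁺ still has 4 valence electrons; C⁺ still has 3 valence electrons.
All are still removing valence electrons, so compare the +1 ions as you would atoms: IE_2 generally rises across a period (higher Z_eff) and falls down a group (larger shell), subject to the usual subshell exceptions.
Valence configurations: P⁺ [Ne]3s²3p², C⁺ [He]2s²2p¹.
The numbers (kJ/mol): P 1907, C 2353.
Hence IE_2: P < C.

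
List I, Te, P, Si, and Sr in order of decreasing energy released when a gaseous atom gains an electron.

Si is in period 3, group 14; P is in period 3, group 15; Sr is in period 5, group 2; Te is in period 5, group 16; I is in period 5, group 17.
Electron affinity generally becomes more exothermic across a period toward the halogens and less exothermic down a group.
These span different periods and groups, so the two trends combine.
P > Sr: both effects reinforce here, so P is clearly the higher of the two.
Si > P: this pair runs against the simple trend — see the exception note.
Te > Si: the two effects oppose for this pair; the across-period effect wins (190 vs 134 kJ/mol).
I > Te: I lies to the right of Te in period 5, so the across-period effect alone puts I higher.
Note the exception: Si has a higher electron affinity than P, contrary to the simple trend — adding an electron to P's half-filled 3p³ is unfavourable, so Si (3p²) has the more exothermic EA.
For reference (kJ/mol): Si 134, P 72, Sr 5, Te 190, I 295.
So from highest to lowest: I > Te > Si > P > Sr.

I > Te > Si > P > Sr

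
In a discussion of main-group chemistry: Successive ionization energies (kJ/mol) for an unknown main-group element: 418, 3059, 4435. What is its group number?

Group 1

Look for the largest jump between consecutive ionization energies: IE2/IE1 ≈ 7.3, far larger than any earlier ratio.
That jump marks the point where a core electron is being removed. So the atom has 1 valence electron.
A main-group element with 1 valence electron is in group 1.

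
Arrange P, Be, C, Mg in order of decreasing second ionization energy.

After 1 electron has been removed, what remains? P⁺ still has 4 valence electrons; Be⁺ still has 1 valence electron; C⁺ still has 3 valence electrons; Mg⁺ still has 1 valence electron.
All are still removing valence electrons, so compare the +1 ions as you would atoms: IE_2 generally rises across a period (higher Z_eff) and falls down a group (larger shell), subject to the usual subshell exceptions.
Valence configurations: P⁺ [Ne]3s²3p², Be⁺ [He]2s¹, C⁺ [He]2s²2p¹, Mg⁺ [Ne]3s¹.
The numbers (kJ/mol): P 1907, Be 1757, C 2353, Mg 1451.
Putting it together, IE_2: Mg < Be < P < C.

C, P, Be, Mg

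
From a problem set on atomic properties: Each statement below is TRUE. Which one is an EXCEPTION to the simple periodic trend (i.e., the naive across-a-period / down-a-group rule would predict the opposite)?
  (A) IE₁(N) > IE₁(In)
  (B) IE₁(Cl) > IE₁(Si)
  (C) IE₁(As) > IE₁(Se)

The general trend: IE₁ increases across a period and decreases down a group.
(A) N (period 2, group 15) vs In (period 5, group 13): the stated order agrees with the simple trend.
(B) Cl (period 3, group 17) vs Si (period 3, group 14): the stated order agrees with the simple trend.
(C) As (period 4, group 15) vs Se (period 4, group 16): the stated order contradicts the simple trend.
The exception is (C): Se (4p⁴) ionizes more easily than half-filled As (4p³).

(C)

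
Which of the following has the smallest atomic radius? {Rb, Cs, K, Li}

Li is in period 2, group 1; K is in period 4, group 1; Rb is in period 5, group 1; Cs is in period 6, group 1.
Across a period the added protons contract the valence shell; down a group each new principal shell makes the atom larger.
All are in group 1, so atomic radius increases down the group.
The smallest atomic radius among these belongs to Li.

Li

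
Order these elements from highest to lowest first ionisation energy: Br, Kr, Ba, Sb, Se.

Se is in period 4, group 16; Br is in period 4, group 17; Kr is in period 4, group 18; Sb is in period 5, group 15; Ba is in period 6, group 2.
Removing the outermost electron gets harder across a period and easier down a group.
Neither a single period nor a single group — weigh both effects.
Sb > Ba: relative to Ba, both the across-period and down-group shifts push Sb's first ionization energy up.
Se > Sb: relative to Sb, both the across-period and down-group shifts push Se's first ionization energy up.
Br > Se: Br lies to the right of Se in period 4, so the across-period effect alone puts Br higher.
Kr > Br: both are in period 4; the period trend gives Kr the larger value.
For reference (kJ/mol): Se 941, Br 1140, Kr 1351, Sb 831, Ba 503.
So from highest to lowest: Kr > Br > Se > Sb > Ba.

Kr, Br, Se, Sb, Ba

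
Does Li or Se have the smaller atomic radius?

Se

Li is in period 2, group 1; Se is in period 4, group 16.
Moving right in a period, electrons are added to the same shell under a stronger nuclear pull, so atoms get smaller; moving down, a new shell is opened and atoms get larger.
These span different periods and groups, so the two trends combine.
Li > Se: period and group pull opposite ways; the across-period shift dominates (133 vs 116 pm).
Tabulated atomic radius (pm): Li 133, Se 116.
So Se has the smaller atomic radius (Se < Li).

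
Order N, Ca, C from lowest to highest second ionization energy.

Ca < C < N

After 1 electron has been removed, what remains? N⁺ still has 4 valence electrons; Ca⁺ still has 1 valence electron; C⁺ still has 3 valence electrons.
All are still removing valence electrons, so compare the +1 ions as you would atoms: IE_2 generally rises across a period (higher Z_eff) and falls down a group (larger shell), subject to the usual subshell exceptions.
Valence configurations: N⁺ [He]2s²2p², Ca⁺ [Ar]4s¹, C⁺ [He]2s²2p¹.
The numbers (kJ/mol): N 2856, Ca 1145, C 2353.
Hence IE_2: Ca < C < N.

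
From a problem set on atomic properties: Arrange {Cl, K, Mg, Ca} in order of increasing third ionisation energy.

After 2 electrons have been removed, what remains? Cl²⁺ still has 5 valence electrons; K²⁺ is already 1 electron into the core; Mg²⁺ is the bare [Ne] core; Ca²⁺ is the bare [Ar] core.
Pulling an electron out of a noble-gas core costs far more than removing a remaining valence electron, so K, Ca and Mg sit at the high end of IE_3.
Approximate IE_3 values (kJ/mol): Cl 3822, K 4420, Mg 7733, Ca 4912.
Putting it together, IE_3: Cl < K < Ca < Mg.

Cl < K < Ca < Mg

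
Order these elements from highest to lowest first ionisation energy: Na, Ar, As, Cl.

Ar, Cl, As, Na

Na is in period 3, group 1; Cl is in period 3, group 17; Ar is in period 3, group 18; As is in period 4, group 15.
First ionization energy rises across a period (greater Z_eff holds electrons more tightly) and falls down a group (valence electrons are farther from the nucleus).
Neither a single period nor a single group — weigh both effects.
As > Na: period and group pull opposite ways; the across-period shift dominates (947 vs 496 kJ/mol).
Cl > As: both effects reinforce here, so Cl is clearly the higher of the two.
Ar > Cl: Ar lies to the right of Cl in period 3, so the across-period effect alone puts Ar higher.
For reference (kJ/mol): Na 496, Cl 1251, Ar 1521, As 947.
So from highest to lowest: Ar > Cl > As > Na.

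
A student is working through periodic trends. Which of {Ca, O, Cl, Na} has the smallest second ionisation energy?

IE_2 is the cost of taking one more electron from the +1 cation: Ca⁺ still has 1 valence electron; O⁺ still has 5 valence electrons; Cl⁺ still has 6 valence electrons; Na⁺ is the bare [Ne] core.
Core electrons are held far more tightly than valence electrons, so Na tops the IE_2 order.
Valence configurations: Ca⁺ [Ar]4s¹, O⁺ [He]2s²2p³, Cl⁺ [Ne]3s²3p⁴.
Tabulated IE_2 (kJ/mol): Ca 1145, O 3388, Cl 2298, Na 4562.
Putting it together, IE_2: Ca < Cl < O < Na.

Ca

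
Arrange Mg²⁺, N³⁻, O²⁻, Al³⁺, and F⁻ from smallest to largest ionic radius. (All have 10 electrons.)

Al³⁺, Mg²⁺, F⁻, O²⁻, N³⁻

All of these have 10 electrons, so size is governed by nuclear charge alone: the more protons, the stronger the pull on the same electron cloud, and the smaller the ion.
Nuclear charges: Al³⁺ (Z=13), Mg²⁺ (Z=12), F⁻ (Z=9), O²⁻ (Z=8), N³⁻ (Z=7).
Smallest to largest: Al³⁺ < Mg²⁺ < F⁻ < O²⁻ < N³⁻.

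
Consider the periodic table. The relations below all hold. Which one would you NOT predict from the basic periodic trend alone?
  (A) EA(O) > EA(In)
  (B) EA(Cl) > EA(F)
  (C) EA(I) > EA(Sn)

(B)

The general trend: electron affinity increases across a period and decreases down a group.
(A) O (period 2, group 16) vs In (period 5, group 13): the stated order agrees with the simple trend.
(B) Cl (period 3, group 17) vs F (period 2, group 17): the stated order contradicts the simple trend.
(C) I (period 5, group 17) vs Sn (period 5, group 14): the stated order agrees with the simple trend.
The exception is (B): F's small 2p subshell makes the incoming electron feel strong e⁻–e⁻ repulsion, so Cl actually releases more energy on gaining an electron.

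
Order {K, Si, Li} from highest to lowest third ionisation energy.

Consider each +2 ion: K²⁺ is already 1 electron into the core; Si²⁺ still has 2 valence electrons; Li²⁺ is already 1 electron into the core.
Breaking into a closed-shell core is much more expensive than removing a leftover valence electron — K and Li have the largest IE_3 here.
Tabulated IE_3 (kJ/mol): K 4420, Si 3232, Li 11815.
Hence IE_3: Si < K < Li.

Li > K > Si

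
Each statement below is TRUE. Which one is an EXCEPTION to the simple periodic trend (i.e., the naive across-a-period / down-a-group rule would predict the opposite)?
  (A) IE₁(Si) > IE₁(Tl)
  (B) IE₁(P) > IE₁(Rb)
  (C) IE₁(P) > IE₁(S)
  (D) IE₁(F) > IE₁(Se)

The general trend: first ionization energy increases across a period and decreases down a group.
(A) Si (period 3, group 14) vs Tl (period 6, group 13): the stated order agrees with the simple trend.
(B) P (period 3, group 15) vs Rb (period 5, group 1): the stated order agrees with the simple trend.
(C) P (period 3, group 15) vs S (period 3, group 16): the stated order contradicts the simple trend.
(D) F (period 2, group 17) vs Se (period 4, group 16): the stated order agrees with the simple trend.
The exception is (C): S (3p⁴) ionizes more easily than half-filled P (3p³) because the paired 3p electron in S is pushed out by e⁻–e⁻ repulsion.

(C)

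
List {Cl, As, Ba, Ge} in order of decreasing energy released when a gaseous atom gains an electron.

Adding an electron releases more energy for atoms nearer the top right (short of the noble gases).
Neither a single period nor a single group — weigh both effects.
As > Ba: relative to Ba, both the across-period and down-group shifts push As's electron affinity up.
Ge > As: this pair runs against the simple trend — see the exception note.
Cl > Ge: relative to Ge, both the across-period and down-group shifts push Cl's electron affinity up.
Note the exception: Ge has a higher electron affinity than As, contrary to the simple trend — adding an electron to As's half-filled 4p³ is unfavourable, so Ge (4p²) has the more exothermic EA.
Tabulated electron affinity (kJ/mol): Cl 349, Ge 119, As 78, Ba 14.
So from highest to lowest: Cl > Ge > As > Ba.

Cl > Ge > As > Ba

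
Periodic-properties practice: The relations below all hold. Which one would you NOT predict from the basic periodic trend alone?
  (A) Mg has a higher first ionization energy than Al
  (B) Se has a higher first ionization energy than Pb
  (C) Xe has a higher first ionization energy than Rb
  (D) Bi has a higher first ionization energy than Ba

The general trend: first ionization energy increases across a period and decreases down a group.
(A) Mg (period 3, group 2) vs Al (period 3, group 13): the stated order contradicts the simple trend.
(B) Se (period 4, group 16) vs Pb (period 6, group 14): the stated order agrees with the simple trend.
(C) Xe (period 5, group 18) vs Rb (period 5, group 1): the stated order agrees with the simple trend.
(D) Bi (period 6, group 15) vs Ba (period 6, group 2): the stated order agrees with the simple trend.
The exception is (A): Al's single 3p electron is easier to remove than one from Mg's filled 3s².

(A)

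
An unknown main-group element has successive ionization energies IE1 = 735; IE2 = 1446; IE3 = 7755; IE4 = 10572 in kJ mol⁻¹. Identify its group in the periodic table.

Look for the largest jump between consecutive ionization energies: IE3/IE2 ≈ 5.4, far larger than any earlier ratio.
That jump marks the point where a core electron is being removed. So the atom has 2 valence electrons.
A main-group element with 2 valence electrons is in group 2.

Group 2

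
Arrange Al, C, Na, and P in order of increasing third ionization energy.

IE_3 is the cost of taking one more electron from the +2 cation: Al²⁺ still has 1 valence electron; C²⁺ still has 2 valence electrons; Na²⁺ is already 1 electron into the core; P²⁺ still has 3 valence electrons.
Pulling an electron out of a noble-gas core costs far more than removing a remaining valence electron, so Na sits at the high end of IE_3.
Valence configurations: Al²⁺ [Ne]3s¹, C²⁺ [He]2s², P²⁺ [Ne]3s²3p¹.
Approximate IE_3 values (kJ/mol): Al 2745, C 4620, Na 6910, P 2914.
Overall IE_3 order: Al < P < C < Na.

Al, P, C, Na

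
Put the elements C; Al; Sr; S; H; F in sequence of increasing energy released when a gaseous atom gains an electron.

Sr < Al < H < C < S < F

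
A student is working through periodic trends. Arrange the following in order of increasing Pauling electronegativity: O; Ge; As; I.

O is in period 2, group 16; Ge is in period 4, group 14; As is in period 4, group 15; I is in period 5, group 17.
EN rises left→right (higher Z_eff, smaller atoms) and falls top→bottom (larger, more shielded atoms).
Neither a single period nor a single group — weigh both effects.
As > Ge: both are in period 4; the period trend gives As the larger value.
I > As: period and group pull opposite ways; the across-period shift dominates (2.66 vs 2.18).
O > I: period and group pull opposite ways; the down-group shift dominates (3.44 vs 2.66).
For reference (Pauling): O 3.44, Ge 2.01, As 2.18, I 2.66.
So from lowest to highest: Ge < As < I < O.

Ge, As, I, O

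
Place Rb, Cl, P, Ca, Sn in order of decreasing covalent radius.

P is in period 3, group 15; Cl is in period 3, group 17; Ca is in period 4, group 2; Rb is in period 5, group 1; Sn is in period 5, group 14.
Across a period the added protons contract the valence shell; down a group each new principal shell makes the atom larger.
Neither a single period nor a single group — weigh both effects.
P > Cl: both are in period 3; the period trend gives P the larger value.
Sn > P: both effects reinforce here, so Sn is clearly the larger of the two.
Ca > Sn: the two effects oppose for this pair; the across-period effect wins (171 vs 140 pm).
Rb > Ca: relative to Ca, both the across-period and down-group shifts push Rb's atomic radius up.
For reference (pm): P 111, Cl 99, Ca 171, Rb 210, Sn 140.
So from largest to smallest: Rb > Ca > Sn > P > Cl.

Rb, Ca, Sn, P, Cl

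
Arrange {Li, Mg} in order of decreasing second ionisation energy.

After 1 electron has been removed, what remains? Li⁺ is the bare [He] core; Mg⁺ still has 1 valence electron.
Core electrons are held far more tightly than valence electrons, so Li tops the IE_2 order.
Approximate IE_2 values (kJ/mol): Li 7298, Mg 1451.
Overall IE_2 order: Mg < Li.

Li > Mg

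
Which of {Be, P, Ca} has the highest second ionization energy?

IE_2 is the cost of taking one more electron from the +1 cation: Be⁺ still has 1 valence electron; P⁺ still has 4 valence electrons; Ca⁺ still has 1 valence electron.
All are still removing valence electrons, so compare the +1 ions as you would atoms: IE_2 generally rises across a period (higher Z_eff) and falls down a group (larger shell), subject to the usual subshell exceptions.
Valence configurations: Be⁺ [He]2s¹, P⁺ [Ne]3s²3p², Ca⁺ [Ar]4s¹.
Approximate IE_2 values (kJ/mol): Be 1757, P 1907, Ca 1145.
Overall IE_2 order: Ca < Be < P.

P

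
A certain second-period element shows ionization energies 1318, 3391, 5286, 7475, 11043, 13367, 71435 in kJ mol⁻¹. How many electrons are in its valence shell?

6

Look for the largest jump between consecutive ionization energies: IE7/IE6 ≈ 5.3, far larger than any earlier ratio.
That jump marks the point where a core electron is being removed. So the atom has 6 valence electrons.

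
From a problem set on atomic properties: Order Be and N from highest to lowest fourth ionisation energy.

Be > N

Consider each +3 ion: Be³⁺ is already 1 electron into the core; N³⁺ still has 2 valence electrons.
Breaking into a closed-shell core is much more expensive than removing a leftover valence electron — Be has the largest IE_4 here.
The numbers (kJ/mol): Be 21007, N 7475.
Overall IE_4 order: N < Be.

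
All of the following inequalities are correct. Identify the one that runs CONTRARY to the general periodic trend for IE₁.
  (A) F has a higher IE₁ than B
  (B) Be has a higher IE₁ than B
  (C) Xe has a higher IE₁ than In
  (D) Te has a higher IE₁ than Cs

(B)

The general trend: IE₁ increases across a period and decreases down a group.
(A) F (period 2, group 17) vs B (period 2, group 13): the stated order agrees with the simple trend.
(B) Be (period 2, group 2) vs B (period 2, group 13): the stated order contradicts the simple trend.
(C) Xe (period 5, group 18) vs In (period 5, group 13): the stated order agrees with the simple trend.
(D) Te (period 5, group 16) vs Cs (period 6, group 1): the stated order agrees with the simple trend.
The exception is (B): removing B's lone 2p electron is easier than breaking Be's filled 2s².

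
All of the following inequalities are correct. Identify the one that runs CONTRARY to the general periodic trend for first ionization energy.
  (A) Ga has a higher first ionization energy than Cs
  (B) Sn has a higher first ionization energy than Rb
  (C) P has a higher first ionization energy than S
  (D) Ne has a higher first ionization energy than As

The general trend: first ionization energy increases across a period and decreases down a group.
(A) Ga (period 4, group 13) vs Cs (period 6, group 1): the stated order agrees with the simple trend.
(B) Sn (period 5, group 14) vs Rb (period 5, group 1): the stated order agrees with the simple trend.
(C) P (period 3, group 15) vs S (period 3, group 16): the stated order contradicts the simple trend.
(D) Ne (period 2, group 18) vs As (period 4, group 15): the stated order agrees with the simple trend.
The exception is (C): S (3p⁴) ionizes more easily than half-filled P (3p³) because the paired 3p electron in S is pushed out by e⁻–e⁻ repulsion.

(C)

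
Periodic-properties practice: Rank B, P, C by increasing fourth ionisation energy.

P, C, B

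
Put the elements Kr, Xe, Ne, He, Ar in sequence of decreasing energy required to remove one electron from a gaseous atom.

He > Ne > Ar > Kr > Xe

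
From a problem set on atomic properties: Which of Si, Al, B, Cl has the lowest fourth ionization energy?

Si

After 3 electrons have been removed, what remains? Si³⁺ still has 1 valence electron; Al³⁺ is the bare [Ne] core; B³⁺ is the bare [He] core; Cl³⁺ still has 4 valence electrons.
Pulling an electron out of a noble-gas core costs far more than removing a remaining valence electron, so Al and B sit at the high end of IE_4.
Valence configurations: Si³⁺ [Ne]3s¹, Cl³⁺ [Ne]3s²3p².
Approximate IE_4 values (kJ/mol): Si 4356, Al 11577, B 25026, Cl 5159.
Putting it together, IE_4: Si < Cl < Al < B.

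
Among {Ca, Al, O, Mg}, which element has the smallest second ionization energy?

After 1 electron has been removed, what remains? Ca⁺ still has 1 valence electron; Al⁺ still has 2 valence electrons; O⁺ still has 5 valence electrons; Mg⁺ still has 1 valence electron.
All are still removing valence electrons, so compare the +1 ions as you would atoms: IE_2 generally rises across a period (higher Z_eff) and falls down a group (larger shell), subject to the usual subshell exceptions.
Valence configurations: Ca⁺ [Ar]4s¹, Al⁺ [Ne]3s², O⁺ [He]2s²2p³, Mg⁺ [Ne]3s¹.
Tabulated IE_2 (kJ/mol): Ca 1145, Al 1817, O 3388, Mg 1451.
So the second ionization energies run Ca < Mg < Al < O.

Ca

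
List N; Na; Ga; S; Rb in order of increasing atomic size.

N, S, Ga, Na, Rb

N is in period 2, group 15; Na is in period 3, group 1; S is in period 3, group 16; Ga is in period 4, group 13; Rb is in period 5, group 1.
Atomic radius shrinks across a period as nuclear charge pulls the same shell inward, and grows down a group as new shells are added.
These span different periods and groups, so the two trends combine.
S > N: the two effects oppose for this pair; the down-group effect wins (103 vs 71 pm).
Ga > S: both effects reinforce here, so Ga is clearly the larger of the two.
Na > Ga: period and group pull opposite ways; the across-period shift dominates (155 vs 124 pm).
Rb > Na: Rb sits below Na in group 1, so the down-group effect alone puts Rb larger.
For reference (pm): N 71, Na 155, S 103, Ga 124, Rb 210.
So from smallest to largest: N < S < Ga < Na < Rb.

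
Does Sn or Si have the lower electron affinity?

Atoms with high Z_eff and room in the valence shell (especially the halogens) have the most exothermic electron affinities.
All are in group 14, so electron affinity increases up the group.
So Sn has the lower electron affinity (Sn < Si).

Sn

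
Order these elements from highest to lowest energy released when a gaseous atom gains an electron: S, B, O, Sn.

S > O > Sn > B

B is in period 2, group 13; O is in period 2, group 16; S is in period 3, group 16; Sn is in period 5, group 14.
Electron affinity generally becomes more exothermic across a period toward the halogens and less exothermic down a group.
These span different periods and groups, so the two trends combine.
Sn > B: the two effects oppose for this pair; the across-period effect wins (107 vs 27 kJ/mol).
O > Sn: relative to Sn, both the across-period and down-group shifts push O's electron affinity up.
S > O: this pair runs against the simple trend — see the exception note.
Note the exception: S has a higher electron affinity than O, contrary to the simple trend — the compact 2p subshell of O repels the added electron more than S's larger 3p does.
For reference (kJ/mol): B 27, O 141, S 200, Sn 107.
So from highest to lowest: S > O > Sn > B.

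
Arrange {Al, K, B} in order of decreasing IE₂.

K > B > Al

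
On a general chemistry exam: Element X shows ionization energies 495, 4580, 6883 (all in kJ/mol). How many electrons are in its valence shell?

1

Look for the largest jump between consecutive ionization energies: IE2/IE1 ≈ 9.3, far larger than any earlier ratio.
That jump marks the point where a core electron is being removed. So the atom has 1 valence electron.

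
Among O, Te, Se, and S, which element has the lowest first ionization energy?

O is in period 2, group 16; S is in period 3, group 16; Se is in period 4, group 16; Te is in period 5, group 16.
IE₁ increases left→right with effective nuclear charge and decreases top→bottom as the valence shell moves farther out.
All are in group 16, so first ionization energy increases up the group.
The lowest first ionization energy among these belongs to Te.

Te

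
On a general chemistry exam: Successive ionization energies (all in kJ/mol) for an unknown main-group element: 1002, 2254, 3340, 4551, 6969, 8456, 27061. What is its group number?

Look for the largest jump between consecutive ionization energies: IE7/IE6 ≈ 3.2, far larger than any earlier ratio.
That jump marks the point where a core electron is being removed. So the atom has 6 valence electrons.
A main-group element with 6 valence electrons is in group 16.

Group 16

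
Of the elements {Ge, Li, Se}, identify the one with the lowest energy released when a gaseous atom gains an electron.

Li

Li is in period 2, group 1; Ge is in period 4, group 14; Se is in period 4, group 16.
EA tends to increase across a period and decrease down a group, though the pattern is less regular than for IE or radius.
Here both period and group differ, so the two effects have to be weighed against each other.
Ge > Li: the two effects oppose for this pair; the across-period effect wins (119 vs 60 kJ/mol).
Se > Ge: both are in period 4; the period trend gives Se the larger value.
Tabulated electron affinity (kJ/mol): Li 60, Ge 119, Se 195.
The lowest energy released when a gaseous atom gains an electron among these belongs to Li.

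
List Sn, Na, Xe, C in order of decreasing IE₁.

Xe > C > Sn > Na

IE₁ increases left→right with effective nuclear charge and decreases top→bottom as the valence shell moves farther out.
Here both period and group differ, so the two effects have to be weighed against each other.
Sn > Na: period and group pull opposite ways; the across-period shift dominates (709 vs 496 kJ/mol).
C > Sn: C sits above Sn in group 14, so the down-group effect alone puts C higher.
Xe > C: period and group pull opposite ways; the across-period shift dominates (1170 vs 1086 kJ/mol).
Approximate values (kJ/mol): C 1086, Na 496, Sn 709, Xe 1170.
So from highest to lowest: Xe > C > Sn > Na.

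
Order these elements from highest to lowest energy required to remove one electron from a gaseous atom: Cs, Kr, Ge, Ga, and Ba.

Ga is in period 4, group 13; Ge is in period 4, group 14; Kr is in period 4, group 18; Cs is in period 6, group 1; Ba is in period 6, group 2.
Removing the outermost electron gets harder across a period and easier down a group.
Here both period and group differ, so the two effects have to be weighed against each other.
Ba > Cs: both are in period 6; the period trend gives Ba the larger value.
Ga > Ba: relative to Ba, both the across-period and down-group shifts push Ga's first ionization energy up.
Ge > Ga: both are in period 4; the period trend gives Ge the larger value.
Kr > Ge: both are in period 4; the period trend gives Kr the larger value.
Tabulated first ionization energy (kJ/mol): Ga 579, Ge 762, Kr 1351, Cs 376, Ba 503.
So from highest to lowest: Kr > Ge > Ga > Ba > Cs.

Kr > Ge > Ga > Ba > Cs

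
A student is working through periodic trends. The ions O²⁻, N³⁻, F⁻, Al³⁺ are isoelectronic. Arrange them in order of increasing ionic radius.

Al³⁺, F⁻, O²⁻, N³⁻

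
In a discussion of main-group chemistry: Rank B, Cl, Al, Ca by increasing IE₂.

Ca, Al, Cl, B

IE_2 is the cost of taking one more electron from the +1 cation: B⁺ still has 2 valence electrons; Cl⁺ still has 6 valence electrons; Al⁺ still has 2 valence electrons; Ca⁺ still has 1 valence electron.
All are still removing valence electrons, so compare the +1 ions as you would atoms: IE_2 generally rises across a period (higher Z_eff) and falls down a group (larger shell), subject to the usual subshell exceptions.
Valence configurations: B⁺ [He]2s², Cl⁺ [Ne]3s²3p⁴, Al⁺ [Ne]3s², Ca⁺ [Ar]4s¹.
Tabulated IE_2 (kJ/mol): B 2427, Cl 2298, Al 1817, Ca 1145.
So the second ionization energies run Ca < Al < Cl < B.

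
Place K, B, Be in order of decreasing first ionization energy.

Across a period the outer electron is held more tightly (higher IE₁); down a group it sits in a higher shell, more shielded, and comes off more easily.
Neither a single period nor a single group — weigh both effects.
B > K: relative to K, both the across-period and down-group shifts push B's first ionization energy up.
Be > B: this pair runs against the simple trend — see the exception note.
Note the exception: Be has a higher first ionization energy than B, contrary to the simple trend — removing B's lone 2p electron is easier than breaking Be's filled 2s².
Tabulated first ionization energy (kJ/mol): Be 900, B 801, K 419.
So from highest to lowest: Be > B > K.

Be, B, K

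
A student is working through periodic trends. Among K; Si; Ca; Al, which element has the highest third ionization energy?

Ca

Consider each +2 ion: K²⁺ is already 1 electron into the core; Si²⁺ still has 2 valence electrons; Ca²⁺ is the bare [Ar] core; Al²⁺ still has 1 valence electron.
Breaking into a closed-shell core is much more expensive than removing a leftover valence electron — K and Ca have the largest IE_3 here.
Valence configurations: Si²⁺ [Ne]3s², Al²⁺ [Ne]3s¹.
The numbers (kJ/mol): K 4420, Si 3232, Ca 4912, Al 2745.
Hence IE_3: Al < Si < K < Ca.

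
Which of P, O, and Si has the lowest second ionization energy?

Si

The second ionization energy removes an electron from the +1 ion. For each element: P⁺ still has 4 valence electrons; O⁺ still has 5 valence electrons; Si⁺ still has 3 valence electrons.
All are still removing valence electrons, so compare the +1 ions as you would atoms: IE_2 generally rises across a period (higher Z_eff) and falls down a group (larger shell), subject to the usual subshell exceptions.
Valence configurations: P⁺ [Ne]3s²3p², O⁺ [He]2s²2p³, Si⁺ [Ne]3s²3p¹.
The numbers (kJ/mol): P 1907, O 3388, Si 1577.
Putting it together, IE_2: Si < P < O.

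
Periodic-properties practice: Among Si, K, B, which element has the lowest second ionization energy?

The second ionization energy removes an electron from the +1 ion. For each element: Si⁺ still has 3 valence electrons; K⁺ is the bare [Ar] core; B⁺ still has 2 valence electrons.
Core electrons are held far more tightly than valence electrons, so K tops the IE_2 order.
Valence configurations: Si⁺ [Ne]3s²3p¹, B⁺ [He]2s².
The numbers (kJ/mol): Si 1577, K 3052, B 2427.
So the second ionization energies run Si < B < K.

Si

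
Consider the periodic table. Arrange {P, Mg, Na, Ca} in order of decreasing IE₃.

Mg, Na, Ca, P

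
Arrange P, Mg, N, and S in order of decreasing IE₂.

The second ionization energy removes an electron from the +1 ion. For each element: P⁺ still has 4 valence electrons; Mg⁺ still has 1 valence electron; N⁺ still has 4 valence electrons; S⁺ still has 5 valence electrons.
All are still removing valence electrons, so compare the +1 ions as you would atoms: IE_2 generally rises across a period (higher Z_eff) and falls down a group (larger shell), subject to the usual subshell exceptions.
Valence configurations: P⁺ [Ne]3s²3p², Mg⁺ [Ne]3s¹, N⁺ [He]2s²2p², S⁺ [Ne]3s²3p³.
The numbers (kJ/mol): P 1907, Mg 1451, N 2856, S 2252.
So the second ionization energies run Mg < P < S < N.

N > S > P > Mg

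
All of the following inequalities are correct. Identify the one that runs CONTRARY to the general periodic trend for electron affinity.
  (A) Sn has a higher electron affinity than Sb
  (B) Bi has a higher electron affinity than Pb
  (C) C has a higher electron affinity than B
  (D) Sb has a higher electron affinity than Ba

(A)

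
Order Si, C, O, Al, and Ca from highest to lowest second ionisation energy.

Consider each +1 ion: Si⁺ still has 3 valence electrons; C⁺ still has 3 valence electrons; O⁺ still has 5 valence electrons; Al⁺ still has 2 valence electrons; Ca⁺ still has 1 valence electron.
All are still removing valence electrons, so compare the +1 ions as you would atoms: IE_2 generally rises across a period (higher Z_eff) and falls down a group (larger shell), subject to the usual subshell exceptions.
Valence configurations: Si⁺ [Ne]3s²3p¹, C⁺ [He]2s²2p¹, O⁺ [He]2s²2p³, Al⁺ [Ne]3s², Ca⁺ [Ar]4s¹.
Si⁺ loses a lone 3p electron whereas Al⁺ must break into a filled 3s² pair, so IE_2(Al) > IE_2(Si) even though Si has the higher nuclear charge.
Approximate IE_2 values (kJ/mol): Si 1577, C 2353, O 3388, Al 1817, Ca 1145.
Putting it together, IE_2: Ca < Si < Al < C < O.

O > C > Al > Si > Ca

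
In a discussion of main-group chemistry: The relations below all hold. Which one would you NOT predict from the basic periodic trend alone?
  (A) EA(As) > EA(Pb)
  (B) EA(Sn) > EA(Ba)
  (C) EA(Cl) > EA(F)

(C)

The general trend: electron affinity increases across a period and decreases down a group.
(A) As (period 4, group 15) vs Pb (period 6, group 14): the stated order agrees with the simple trend.
(B) Sn (period 5, group 14) vs Ba (period 6, group 2): the stated order agrees with the simple trend.
(C) Cl (period 3, group 17) vs F (period 2, group 17): the stated order contradicts the simple trend.
The exception is (C): F's small 2p subshell makes the incoming electron feel strong e⁻–e⁻ repulsion, so Cl actually releases more energy on gaining an electron.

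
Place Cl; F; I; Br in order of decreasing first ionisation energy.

F > Cl > Br > I

IE₁ increases left→right with effective nuclear charge and decreases top→bottom as the valence shell moves farther out.
All are in group 17, so first ionization energy increases up the group.
So from highest to lowest: F > Cl > Br > I.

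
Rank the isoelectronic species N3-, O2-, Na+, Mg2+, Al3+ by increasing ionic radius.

Al3+ < Mg2+ < Na+ < O2- < N3-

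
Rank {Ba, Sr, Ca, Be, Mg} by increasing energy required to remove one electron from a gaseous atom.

First ionization energy rises across a period (greater Z_eff holds electrons more tightly) and falls down a group (valence electrons are farther from the nucleus).
All are in group 2, so first ionization energy increases up the group.
So from lowest to highest: Ba < Sr < Ca < Mg < Be.

Ba, Sr, Ca, Mg, Be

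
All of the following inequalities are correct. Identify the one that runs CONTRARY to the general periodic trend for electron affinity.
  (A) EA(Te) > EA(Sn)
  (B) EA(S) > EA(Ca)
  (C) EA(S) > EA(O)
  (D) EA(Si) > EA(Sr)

The general trend: electron affinity increases across a period and decreases down a group.
(A) Te (period 5, group 16) vs Sn (period 5, group 14): the stated order agrees with the simple trend.
(B) S (period 3, group 16) vs Ca (period 4, group 2): the stated order agrees with the simple trend.
(C) S (period 3, group 16) vs O (period 2, group 16): the stated order contradicts the simple trend.
(D) Si (period 3, group 14) vs Sr (period 5, group 2): the stated order agrees with the simple trend.
The exception is (C): the compact 2p subshell of O repels the added electron more than S's larger 3p does.

(C)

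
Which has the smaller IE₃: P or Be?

After 2 electrons have been removed, what remains? P²⁺ still has 3 valence electrons; Be²⁺ is the bare [He] core.
Core electrons are held far more tightly than valence electrons, so Be tops the IE_3 order.
Approximate IE_3 values (kJ/mol): P 2914, Be 14849.
Putting it together, IE_3: P < Be.

P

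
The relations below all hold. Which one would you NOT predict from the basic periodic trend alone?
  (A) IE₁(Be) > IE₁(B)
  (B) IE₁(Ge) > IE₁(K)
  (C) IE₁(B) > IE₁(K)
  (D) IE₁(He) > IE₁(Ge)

(A)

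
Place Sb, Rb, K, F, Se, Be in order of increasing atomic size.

F < Be < Se < Sb < K < Rb

Be is in period 2, group 2; F is in period 2, group 17; K is in period 4, group 1; Se is in period 4, group 16; Rb is in period 5, group 1; Sb is in period 5, group 15.
Atomic radius shrinks across a period as nuclear charge pulls the same shell inward, and grows down a group as new shells are added.
Here both period and group differ, so the two effects have to be weighed against each other.
Be > F: Be lies to the left of F in period 2, so the across-period effect alone puts Be larger.
Se > Be: period and group pull opposite ways; the down-group shift dominates (116 vs 102 pm).
Sb > Se: both effects reinforce here, so Sb is clearly the larger of the two.
K > Sb: the two effects oppose for this pair; the across-period effect wins (196 vs 140 pm).
Rb > K: Rb sits below K in group 1, so the down-group effect alone puts Rb larger.
For reference (pm): Be 102, F 64, K 196, Se 116, Rb 210, Sb 140.
So from smallest to largest: F < Be < Se < Sb < K < Rb.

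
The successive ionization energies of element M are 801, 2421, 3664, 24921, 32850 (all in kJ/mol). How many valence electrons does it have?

Look for the largest jump between consecutive ionization energies: IE4/IE3 ≈ 6.8, far larger than any earlier ratio.
That jump marks the point where a core electron is being removed. So the atom has 3 valence electrons.

3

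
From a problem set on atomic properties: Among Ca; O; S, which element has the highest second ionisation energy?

O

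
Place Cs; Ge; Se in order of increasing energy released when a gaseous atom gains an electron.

Cs < Ge < Se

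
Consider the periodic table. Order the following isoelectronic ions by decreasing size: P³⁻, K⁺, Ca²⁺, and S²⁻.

All of these have 18 electrons, so size is governed by nuclear charge alone: the more protons, the stronger the pull on the same electron cloud, and the smaller the ion.
Nuclear charges: Ca²⁺ (Z=20), K⁺ (Z=19), S²⁻ (Z=16), P³⁻ (Z=15).
Largest to smallest: P³⁻ > S²⁻ > K⁺ > Ca²⁺.

P³⁻ > S²⁻ > K⁺ > Ca²⁺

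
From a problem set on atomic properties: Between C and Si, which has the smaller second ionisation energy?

Si

Consider each +1 ion: C⁺ still has 3 valence electrons; Si⁺ still has 3 valence electrons.
All are still removing valence electrons, so compare the +1 ions as you would atoms: IE_2 generally rises across a period (higher Z_eff) and falls down a group (larger shell), subject to the usual subshell exceptions.
Valence configurations: C⁺ [He]2s²2p¹, Si⁺ [Ne]3s²3p¹.
Tabulated IE_2 (kJ/mol): C 2353, Si 1577.
Hence IE_2: Si < C.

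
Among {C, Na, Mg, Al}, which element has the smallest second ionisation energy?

After 1 electron has been removed, what remains? C⁺ still has 3 valence electrons; Na⁺ is the bare [Ne] core; Mg⁺ still has 1 valence electron; Al⁺ still has 2 valence electrons.
Breaking into a closed-shell core is much more expensive than removing a leftover valence electron — Na has the largest IE_2 here.
Valence configurations: C⁺ [He]2s²2p¹, Mg⁺ [Ne]3s¹, Al⁺ [Ne]3s².
The numbers (kJ/mol): C 2353, Na 4562, Mg 1451, Al 1817.
Putting it together, IE_2: Mg < Al < C < Na.

Mg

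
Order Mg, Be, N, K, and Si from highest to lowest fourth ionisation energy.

Be > Mg > N > K > Si

Consider each +3 ion: Mg³⁺ is already 1 electron into the core; Be³⁺ is already 1 electron into the core; N³⁺ still has 2 valence electrons; K³⁺ is already 2 electrons into the core; Si³⁺ still has 1 valence electron.
Usually core removal costs more than valence removal, but here the competition is close: a tightly held n=2 valence electron can cost more to remove than an n=3 core electron, so the actual values have to decide it.
Valence configurations: N³⁺ [He]2s², Si³⁺ [Ne]3s¹.
Approximate IE_4 values (kJ/mol): Mg 10543, Be 21007, N 7475, K 5877, Si 4356.
Hence IE_4: Si < K < N < Mg < Be.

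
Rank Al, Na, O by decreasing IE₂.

Na, O, Al

The second ionization energy removes an electron from the +1 ion. For each element: Al⁺ still has 2 valence electrons; Na⁺ is the bare [Ne] core; O⁺ still has 5 valence electrons.
Pulling an electron out of a noble-gas core costs far more than removing a remaining valence electron, so Na sits at the high end of IE_2.
Valence configurations: Al⁺ [Ne]3s², O⁺ [He]2s²2p³.
Tabulated IE_2 (kJ/mol): Al 1817, Na 4562, O 3388.
So the second ionization energies run Al < O < Na.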